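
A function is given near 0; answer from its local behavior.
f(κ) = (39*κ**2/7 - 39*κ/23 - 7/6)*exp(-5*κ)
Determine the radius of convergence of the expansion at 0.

The factor exp(-5*κ) is entire and contributes no finite singular point.
The polynomial part has no poles.
No finite singular points: the Taylor series at 0 converges everywhere.

The radius of convergence is infinite.


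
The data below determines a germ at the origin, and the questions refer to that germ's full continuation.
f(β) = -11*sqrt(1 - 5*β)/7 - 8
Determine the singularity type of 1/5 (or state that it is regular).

The point is an algebraic (square-root) branch point.

The term (-11/7)*sqrt(1 - β/(1/5)) has argument 1 - 1/5/(1/5) = 0 at 1/5: a square-root (algebraic, two-sheeted) branch point; the remaining terms are analytic or single-valued there.


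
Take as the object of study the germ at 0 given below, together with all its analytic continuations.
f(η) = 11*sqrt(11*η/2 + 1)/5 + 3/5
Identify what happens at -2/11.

The term (11/5)*sqrt(1 - η/(-2/11)) has argument 1 - -2/11/(-2/11) = 0 at -2/11: a square-root (algebraic, two-sheeted) branch point; the remaining terms are analytic or single-valued there.

The point is an algebraic (square-root) branch point.


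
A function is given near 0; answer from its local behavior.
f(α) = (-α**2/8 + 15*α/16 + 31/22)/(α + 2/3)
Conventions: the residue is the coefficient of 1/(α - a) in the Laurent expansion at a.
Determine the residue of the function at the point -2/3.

At the order-1 pole -2/3 set g(α) = (α - (-2/3))*f(α) = -α**2/8 + 15*α/16 + 31/22.
Simple pole: residue = g(a) at a = -2/3, which is 577/792.

The residue is 577/792.


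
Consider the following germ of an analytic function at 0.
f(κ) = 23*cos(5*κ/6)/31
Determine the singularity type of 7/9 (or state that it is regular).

The point is a regular point.

There is no denominator, hence no pole anywhere.
The factor cos(5*κ/6) is entire.
So the germ continues analytically to 7/9.


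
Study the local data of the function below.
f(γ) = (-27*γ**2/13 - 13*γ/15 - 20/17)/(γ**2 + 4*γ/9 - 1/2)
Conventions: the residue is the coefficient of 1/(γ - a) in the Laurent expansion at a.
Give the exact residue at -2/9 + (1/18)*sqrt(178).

The factor γ**2 + 4*γ/9 - 1/2 splits as (γ - a)(γ - a') with a = -2/9 + (1/18)*sqrt(178), a' = -2/9 - (1/18)*sqrt(178). At the order-1 pole a set g(γ) = (γ - a)*f(γ) = [-27*γ**2/13 - 13*γ/15 - 20/17] / (γ - a').
Simple pole: residue = g(a) at a = -2/9 + (1/18)*sqrt(178), which is 11/390 - (132913/1180140)*sqrt(178).

The residue is 11/390 - (132913/1180140)*sqrt(178).


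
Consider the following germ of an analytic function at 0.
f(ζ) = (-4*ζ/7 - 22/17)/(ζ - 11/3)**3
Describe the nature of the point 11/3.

The denominator factor ζ - 11/3 vanishes at 11/3 and appears to the power 3; the numerator there equals -1210/357, nonzero, and no other factor vanishes.
Hence a pole whose order is the multiplicity, 3.

The point is a pole of order 3.


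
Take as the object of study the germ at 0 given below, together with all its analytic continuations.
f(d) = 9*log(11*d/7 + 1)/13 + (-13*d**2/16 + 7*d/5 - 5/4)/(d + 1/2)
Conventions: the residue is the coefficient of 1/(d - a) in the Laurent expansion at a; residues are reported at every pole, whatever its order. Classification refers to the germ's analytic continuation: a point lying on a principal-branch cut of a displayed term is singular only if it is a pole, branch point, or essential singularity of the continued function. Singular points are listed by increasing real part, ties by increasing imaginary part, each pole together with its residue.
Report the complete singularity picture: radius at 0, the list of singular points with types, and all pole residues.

Radius of convergence at 0: 1/2.
At -7/11: a logarithmic branch point.
At -1/2: a pole of order 1; residue -689/320.

Denominator factor (d + 1/2): pole of order 1 at -1/2, modulus 1/2.
Branch term (9/13)*log(1 - d/(-7/11)): its argument vanishes at d = -7/11, a logarithmic branch point, modulus 7/11.
The radius of convergence is the smallest modulus among the singular points: 1/2.
The branch term is analytic at -1/2 and contributes nothing to the residue; only the rational part matters.
At the order-1 pole -1/2 set g(d) = (d - (-1/2))*(rational part) = -13*d**2/16 + 7*d/5 - 5/4.
Simple pole: residue = g(a) at a = -1/2, which is -689/320.
List the singular points by increasing real part (a conjugate pair: the negative imaginary part first).


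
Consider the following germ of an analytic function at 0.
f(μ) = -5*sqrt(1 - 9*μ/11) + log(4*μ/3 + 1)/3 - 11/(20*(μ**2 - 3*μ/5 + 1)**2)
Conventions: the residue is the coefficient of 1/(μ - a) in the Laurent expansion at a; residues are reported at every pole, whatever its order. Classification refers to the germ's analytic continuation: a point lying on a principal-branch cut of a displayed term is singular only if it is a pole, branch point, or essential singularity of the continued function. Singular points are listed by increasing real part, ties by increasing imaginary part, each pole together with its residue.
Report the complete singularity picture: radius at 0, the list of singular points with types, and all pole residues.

Radius of convergence at 0: 3/4.
At -3/4: a logarithmic branch point.
At (3/10) - ((1/10)*sqrt(91))*i: a pole of order 2; residue -((275/16562)*sqrt(91))*i.
At (3/10) + ((1/10)*sqrt(91))*i: a pole of order 2; residue ((275/16562)*sqrt(91))*i.
At 11/9: an algebraic (square-root) branch point.

Denominator factor (μ**2 - 3*μ/5 + 1)^2: discriminant -91/25, complex-conjugate roots (3/10) + ((1/10)*sqrt(91))*i and (3/10) - ((1/10)*sqrt(91))*i; poles of order 2, moduli 1 and 1.
Branch term (-5)*sqrt(1 - μ/(11/9)): its argument vanishes at μ = 11/9, a square-root branch point, modulus 11/9.
Branch term (1/3)*log(1 - μ/(-3/4)): its argument vanishes at μ = -3/4, a logarithmic branch point, modulus 3/4.
The radius of convergence is the smallest modulus among the singular points: 3/4.
The branch terms are analytic at (3/10) - ((1/10)*sqrt(91))*i and contribute nothing to the residue; only the rational part matters.
The factor μ**2 - 3*μ/5 + 1 splits as (μ - a)(μ - a') with a = (3/10) - ((1/10)*sqrt(91))*i, a' = (3/10) + ((1/10)*sqrt(91))*i. At the order-2 pole a set g(μ) = (μ - a)^2*(rational part) = [-11/20] / (μ - a')^2.
Order-2 pole: residue = g'(a); g'((3/10) - ((1/10)*sqrt(91))*i) = -((275/16562)*sqrt(91))*i, so the residue is -((275/16562)*sqrt(91))*i.
The branch terms are analytic at (3/10) + ((1/10)*sqrt(91))*i and contribute nothing to the residue; only the rational part matters.
The factor μ**2 - 3*μ/5 + 1 splits as (μ - a)(μ - a') with a = (3/10) + ((1/10)*sqrt(91))*i, a' = (3/10) - ((1/10)*sqrt(91))*i. At the order-2 pole a set g(μ) = (μ - a)^2*(rational part) = [-11/20] / (μ - a')^2.
Order-2 pole: residue = g'(a); g'((3/10) + ((1/10)*sqrt(91))*i) = ((275/16562)*sqrt(91))*i, so the residue is ((275/16562)*sqrt(91))*i.
List the singular points by increasing real part (a conjugate pair: the negative imaginary part first).


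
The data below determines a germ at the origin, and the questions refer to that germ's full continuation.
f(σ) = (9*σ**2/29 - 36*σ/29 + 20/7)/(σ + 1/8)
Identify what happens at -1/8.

The denominator factor σ + 1/8 vanishes at -1/8 and appears to the power 1; the numerator there equals 39199/12992, nonzero, and no other factor vanishes.
Hence a pole whose order is the multiplicity, 1.

The point is a pole of order 1.


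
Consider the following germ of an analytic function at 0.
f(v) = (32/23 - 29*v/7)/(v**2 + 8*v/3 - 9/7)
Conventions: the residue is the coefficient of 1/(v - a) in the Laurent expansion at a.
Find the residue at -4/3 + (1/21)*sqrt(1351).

The factor v**2 + 8*v/3 - 9/7 splits as (v - a)(v - a') with a = -4/3 + (1/21)*sqrt(1351), a' = -4/3 - (1/21)*sqrt(1351). At the order-1 pole a set g(v) = (v - a)*f(v) = [32/23 - 29*v/7] / (v - a').
Simple pole: residue = g(a) at a = -4/3 + (1/21)*sqrt(1351), which is -29/14 + (1670/31073)*sqrt(1351).

The residue is -29/14 + (1670/31073)*sqrt(1351).


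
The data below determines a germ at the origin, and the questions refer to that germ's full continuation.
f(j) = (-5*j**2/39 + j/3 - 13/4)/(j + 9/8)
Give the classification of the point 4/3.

Denominator factors: j + 9/8 = 59/24 at j = 4/3 — none vanishes.
So the germ continues analytically to 4/3.

The point is a regular point.


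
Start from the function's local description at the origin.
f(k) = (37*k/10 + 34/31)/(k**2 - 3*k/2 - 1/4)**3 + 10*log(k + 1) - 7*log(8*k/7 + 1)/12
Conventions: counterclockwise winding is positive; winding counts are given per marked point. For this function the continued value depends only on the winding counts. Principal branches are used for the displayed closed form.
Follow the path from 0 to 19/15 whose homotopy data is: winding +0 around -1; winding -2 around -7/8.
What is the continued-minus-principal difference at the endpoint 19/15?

The rational part is single-valued and drops out of the difference; each branch term changes only by its own monodromy.
(10)*log(1 - k/(-1)): winding 0 around -1, so this term returns to its principal value, contribution 0.
(-7/12)*log(1 - k/(-7/8)): each positive loop around -7/8 adds 2*pi*i to the log, so winding -2 contributes (-7/12)*(-2)*2*pi*i = (7/3)*pi*i.
Summing the contributions at k = 19/15 gives (7/3)*pi*i.

Continued minus principal equals (7/3)*pi*i.


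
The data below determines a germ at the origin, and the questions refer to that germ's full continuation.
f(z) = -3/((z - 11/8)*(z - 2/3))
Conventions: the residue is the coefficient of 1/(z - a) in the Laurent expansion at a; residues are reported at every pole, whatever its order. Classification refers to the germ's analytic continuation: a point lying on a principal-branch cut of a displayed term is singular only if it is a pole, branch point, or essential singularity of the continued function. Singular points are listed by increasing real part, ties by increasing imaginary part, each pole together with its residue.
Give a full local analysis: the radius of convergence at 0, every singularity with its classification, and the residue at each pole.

Denominator factor (z - 11/8): pole of order 1 at 11/8, modulus 11/8.
Denominator factor (z - 2/3): pole of order 1 at 2/3, modulus 2/3.
The radius of convergence is the smallest modulus among the singular points: 2/3.
At the order-1 pole 2/3 set g(z) = (z - (2/3))*f(z) = -3/(z - 11/8).
Simple pole: residue = g(a) at a = 2/3, which is 72/17.
At the order-1 pole 11/8 set g(z) = (z - (11/8))*f(z) = -3/(z - 2/3).
Simple pole: residue = g(a) at a = 11/8, which is -72/17.
List the singular points by increasing real part (a conjugate pair: the negative imaginary part first).

Radius of convergence at 0: 2/3.
At 2/3: a pole of order 1; residue 72/17.
At 11/8: a pole of order 1; residue -72/17.


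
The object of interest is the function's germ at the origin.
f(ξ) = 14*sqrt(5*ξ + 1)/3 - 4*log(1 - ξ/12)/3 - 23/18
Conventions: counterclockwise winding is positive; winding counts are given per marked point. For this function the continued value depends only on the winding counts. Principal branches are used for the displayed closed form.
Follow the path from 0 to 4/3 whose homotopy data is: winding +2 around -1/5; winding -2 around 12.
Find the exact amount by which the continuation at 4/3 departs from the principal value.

Continued minus principal equals (16/3)*pi*i.

The rational part is single-valued and drops out of the difference; each branch term changes only by its own monodromy.
(14/3)*sqrt(1 - ξ/(-1/5)): winding +2 is even, the square root returns to the same sheet, contribution 0.
(-4/3)*log(1 - ξ/(12)): each positive loop around 12 adds 2*pi*i to the log, so winding -2 contributes (-4/3)*(-2)*2*pi*i = (16/3)*pi*i.
Summing the contributions at ξ = 4/3 gives (16/3)*pi*i.


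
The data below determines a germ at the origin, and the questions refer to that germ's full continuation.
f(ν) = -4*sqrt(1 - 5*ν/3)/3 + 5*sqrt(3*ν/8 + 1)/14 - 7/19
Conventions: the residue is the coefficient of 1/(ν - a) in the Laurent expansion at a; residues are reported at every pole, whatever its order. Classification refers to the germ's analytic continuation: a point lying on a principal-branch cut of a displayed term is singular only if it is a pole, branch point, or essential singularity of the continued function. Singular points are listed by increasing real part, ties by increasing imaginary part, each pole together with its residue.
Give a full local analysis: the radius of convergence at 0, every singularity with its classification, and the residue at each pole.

Branch term (-4/3)*sqrt(1 - ν/(3/5)): its argument vanishes at ν = 3/5, a square-root branch point, modulus 3/5.
Branch term (5/14)*sqrt(1 - ν/(-8/3)): its argument vanishes at ν = -8/3, a square-root branch point, modulus 8/3.
The radius of convergence is the smallest modulus among the singular points: 3/5.
List the singular points by increasing real part (a conjugate pair: the negative imaginary part first).

Radius of convergence at 0: 3/5.
At -8/3: an algebraic (square-root) branch point.
At 3/5: an algebraic (square-root) branch point.


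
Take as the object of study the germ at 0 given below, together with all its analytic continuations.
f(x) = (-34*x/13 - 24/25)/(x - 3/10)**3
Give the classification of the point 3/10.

The point is a pole of order 3.

The denominator factor x - 3/10 vanishes at 3/10 and appears to the power 3; the numerator there equals -567/325, nonzero, and no other factor vanishes.
Hence a pole whose order is the multiplicity, 3.


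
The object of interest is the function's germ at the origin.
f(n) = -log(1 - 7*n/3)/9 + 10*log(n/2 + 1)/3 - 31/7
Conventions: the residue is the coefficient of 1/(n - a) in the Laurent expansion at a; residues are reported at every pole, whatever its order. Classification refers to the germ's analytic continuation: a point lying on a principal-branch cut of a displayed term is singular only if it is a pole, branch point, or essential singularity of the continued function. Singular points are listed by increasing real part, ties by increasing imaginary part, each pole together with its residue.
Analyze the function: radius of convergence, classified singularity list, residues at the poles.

Branch term (-1/9)*log(1 - n/(3/7)): its argument vanishes at n = 3/7, a logarithmic branch point, modulus 3/7.
Branch term (10/3)*log(1 - n/(-2)): its argument vanishes at n = -2, a logarithmic branch point, modulus 2.
The radius of convergence is the smallest modulus among the singular points: 3/7.
List the singular points by increasing real part (a conjugate pair: the negative imaginary part first).

Radius of convergence at 0: 3/7.
At -2: a logarithmic branch point.
At 3/7: a logarithmic branch point.


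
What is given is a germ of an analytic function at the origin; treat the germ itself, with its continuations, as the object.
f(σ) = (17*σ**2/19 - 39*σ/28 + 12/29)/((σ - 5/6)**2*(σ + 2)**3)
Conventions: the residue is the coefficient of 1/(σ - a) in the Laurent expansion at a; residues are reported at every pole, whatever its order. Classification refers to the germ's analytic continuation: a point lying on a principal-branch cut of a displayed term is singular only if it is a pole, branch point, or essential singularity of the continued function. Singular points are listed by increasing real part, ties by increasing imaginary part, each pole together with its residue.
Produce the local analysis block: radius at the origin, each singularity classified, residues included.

Denominator factor (σ + 2)^3: pole of order 3 at -2, modulus 2.
Denominator factor (σ - 5/6)^2: pole of order 2 at 5/6, modulus 5/6.
The radius of convergence is the smallest modulus among the singular points: 5/6.
At the order-3 pole -2 set g(σ) = (σ - (-2))^3*f(σ) = (17*σ**2/19 - 39*σ/28 + 12/29)/(σ - 5/6)**2.
Order-3 pole: residue = g''(a)/2; g''(-2) = -344880/16954763, so the residue is -172440/16954763.
At the order-2 pole 5/6 set g(σ) = (σ - (5/6))^2*f(σ) = (17*σ**2/19 - 39*σ/28 + 12/29)/(σ + 2)**3.
Order-2 pole: residue = g'(a); g'(5/6) = 172440/16954763, so the residue is 172440/16954763.
List the singular points by increasing real part (a conjugate pair: the negative imaginary part first).

Radius of convergence at 0: 5/6.
At -2: a pole of order 3; residue -172440/16954763.
At 5/6: a pole of order 2; residue 172440/16954763.


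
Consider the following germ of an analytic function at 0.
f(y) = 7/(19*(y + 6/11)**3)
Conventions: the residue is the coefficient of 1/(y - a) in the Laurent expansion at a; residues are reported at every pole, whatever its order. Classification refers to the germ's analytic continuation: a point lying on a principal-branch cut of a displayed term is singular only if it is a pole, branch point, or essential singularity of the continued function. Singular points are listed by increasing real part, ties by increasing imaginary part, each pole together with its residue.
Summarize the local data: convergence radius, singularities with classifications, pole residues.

Denominator factor (y + 6/11)^3: pole of order 3 at -6/11, modulus 6/11.
The radius of convergence is the smallest modulus among the singular points: 6/11.
At the order-3 pole -6/11 set g(y) = (y - (-6/11))^3*f(y) = 7/19.
Order-3 pole: residue = g''(a)/2; g''(-6/11) = 0, so the residue is 0.

Radius of convergence at 0: 6/11.
At -6/11: a pole of order 3; residue 0.


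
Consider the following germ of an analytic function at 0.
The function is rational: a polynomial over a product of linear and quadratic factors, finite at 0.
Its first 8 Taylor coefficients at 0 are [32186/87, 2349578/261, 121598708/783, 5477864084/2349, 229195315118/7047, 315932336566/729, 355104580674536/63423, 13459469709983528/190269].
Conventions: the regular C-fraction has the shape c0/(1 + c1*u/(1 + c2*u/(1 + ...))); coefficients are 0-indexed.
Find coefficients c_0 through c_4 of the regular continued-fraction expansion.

Taylor coefficients (read off): a_0 = 32186/87, a_1 = 2349578/261, a_2 = 121598708/783, a_3 = 5477864084/2349, a_4 = 229195315118/7047.
c0 = a_0 = 32186/87. Peel one level at a time: if S = 1 + c*u/S' with S'(0) = 1, then c is the u-coefficient of S and S' = c*u/(S - 1).
S_1 = c0/f = 1 + (-73/3)*u + (517/3)*u^2 + ...; c1 = -73/3.
S_2 = c1*u/(S_1 - 1) = 1 + (517/73)*u + (205458/5329)*u^2 + ...; c2 = 517/73.
S_3 = c2*u/(S_2 - 1) = 1 + (-18678/3431)*u + (5929/2209)*u^2 + ...; c3 = -18678/3431.
S_4 = c3*u/(S_3 - 1) = 1 + (39347/79806)*u + ...; c4 = 39347/79806.

The regular C-fraction coefficients are [32186/87, -73/3, 517/73, -18678/3431, 39347/79806].


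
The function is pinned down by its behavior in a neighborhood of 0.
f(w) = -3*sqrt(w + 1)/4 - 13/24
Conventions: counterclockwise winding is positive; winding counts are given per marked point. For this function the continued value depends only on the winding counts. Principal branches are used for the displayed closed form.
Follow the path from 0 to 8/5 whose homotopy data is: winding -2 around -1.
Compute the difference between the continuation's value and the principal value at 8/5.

Continued minus principal equals 0.

The rational part is single-valued and drops out of the difference; each branch term changes only by its own monodromy.
(-3/4)*sqrt(1 - w/(-1)): winding -2 is even, the square root returns to the same sheet, contribution 0.
Summing the contributions at w = 8/5 gives 0.


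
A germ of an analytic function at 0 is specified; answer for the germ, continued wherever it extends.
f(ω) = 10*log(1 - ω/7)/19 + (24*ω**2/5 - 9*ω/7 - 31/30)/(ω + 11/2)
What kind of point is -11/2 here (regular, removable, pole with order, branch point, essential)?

The denominator factor ω + 11/2 vanishes at -11/2 and appears to the power 1; the numerator there equals 3176/21, nonzero, and no other factor vanishes.
The branch terms are analytic at this point.
Hence a pole whose order is the multiplicity, 1.

The point is a pole of order 1.


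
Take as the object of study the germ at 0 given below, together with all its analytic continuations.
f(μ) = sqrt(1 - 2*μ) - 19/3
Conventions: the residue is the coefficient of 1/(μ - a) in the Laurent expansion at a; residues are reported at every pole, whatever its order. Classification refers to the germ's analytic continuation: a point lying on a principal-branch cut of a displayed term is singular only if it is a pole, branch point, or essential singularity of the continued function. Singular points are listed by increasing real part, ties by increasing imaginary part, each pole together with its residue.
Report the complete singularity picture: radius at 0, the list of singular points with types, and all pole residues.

Branch term (1)*sqrt(1 - μ/(1/2)): its argument vanishes at μ = 1/2, a square-root branch point, modulus 1/2.
The radius of convergence is the smallest modulus among the singular points: 1/2.

Radius of convergence at 0: 1/2.
At 1/2: an algebraic (square-root) branch point.


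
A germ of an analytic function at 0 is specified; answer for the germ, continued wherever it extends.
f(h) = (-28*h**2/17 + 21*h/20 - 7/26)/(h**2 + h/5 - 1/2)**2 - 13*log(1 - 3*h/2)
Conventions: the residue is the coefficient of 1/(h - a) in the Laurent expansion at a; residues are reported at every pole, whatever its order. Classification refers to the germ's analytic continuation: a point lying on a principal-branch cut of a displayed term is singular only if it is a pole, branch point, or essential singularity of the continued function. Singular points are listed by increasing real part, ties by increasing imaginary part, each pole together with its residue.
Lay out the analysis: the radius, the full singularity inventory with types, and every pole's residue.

Radius of convergence at 0: -1/10 + (1/10)*sqrt(51).
At -1/10 - (1/10)*sqrt(51): a pole of order 2; residue (99295/2299284)*sqrt(51).
At -1/10 + (1/10)*sqrt(51): a pole of order 2; residue -(99295/2299284)*sqrt(51).
At 2/3: a logarithmic branch point.


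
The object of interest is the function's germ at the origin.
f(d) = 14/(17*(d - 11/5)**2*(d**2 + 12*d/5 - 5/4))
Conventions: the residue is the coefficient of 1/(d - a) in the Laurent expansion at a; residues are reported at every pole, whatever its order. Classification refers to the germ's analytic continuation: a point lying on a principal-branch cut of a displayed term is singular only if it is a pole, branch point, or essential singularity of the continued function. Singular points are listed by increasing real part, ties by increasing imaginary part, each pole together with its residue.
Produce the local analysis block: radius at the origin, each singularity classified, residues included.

Radius of convergence at 0: -6/5 + (1/10)*sqrt(269).
At -6/5 - (1/10)*sqrt(269): a pole of order 1; residue 28000/786769 - (9975000/3597894637)*sqrt(269).
At -6/5 + (1/10)*sqrt(269): a pole of order 1; residue 28000/786769 + (9975000/3597894637)*sqrt(269).
At 11/5: a pole of order 2; residue -56000/786769.

Denominator factor (d**2 + 12*d/5 - 5/4): discriminant 269/25, real irrational roots -6/5 + (1/10)*sqrt(269) and -6/5 - (1/10)*sqrt(269); poles of order 1, moduli -6/5 + (1/10)*sqrt(269) and 6/5 + (1/10)*sqrt(269).
Denominator factor (d - 11/5)^2: pole of order 2 at 11/5, modulus 11/5.
The radius of convergence is the smallest modulus among the singular points: -6/5 + (1/10)*sqrt(269).
The factor d**2 + 12*d/5 - 5/4 splits as (d - a)(d - a') with a = -6/5 - (1/10)*sqrt(269), a' = -6/5 + (1/10)*sqrt(269). At the order-1 pole a set g(d) = (d - a)*f(d) = [14/(17*(d - 11/5)**2)] / (d - a').
Simple pole: residue = g(a) at a = -6/5 - (1/10)*sqrt(269), which is 28000/786769 - (9975000/3597894637)*sqrt(269).
The factor d**2 + 12*d/5 - 5/4 splits as (d - a)(d - a') with a = -6/5 + (1/10)*sqrt(269), a' = -6/5 - (1/10)*sqrt(269). At the order-1 pole a set g(d) = (d - a)*f(d) = [14/(17*(d - 11/5)**2)] / (d - a').
Simple pole: residue = g(a) at a = -6/5 + (1/10)*sqrt(269), which is 28000/786769 + (9975000/3597894637)*sqrt(269).
At the order-2 pole 11/5 set g(d) = (d - (11/5))^2*f(d) = 14/(17*(d**2 + 12*d/5 - 5/4)).
Order-2 pole: residue = g'(a); g'(11/5) = -56000/786769, so the residue is -56000/786769.
List the singular points by increasing real part (a conjugate pair: the negative imaginary part first).


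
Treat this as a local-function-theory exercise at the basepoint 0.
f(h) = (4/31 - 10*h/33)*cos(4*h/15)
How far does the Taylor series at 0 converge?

The radius of convergence is infinite.

The factor cos(4*h/15) is entire and contributes no finite singular point.
The polynomial part has no poles.
No finite singular points: the Taylor series at 0 converges everywhere.


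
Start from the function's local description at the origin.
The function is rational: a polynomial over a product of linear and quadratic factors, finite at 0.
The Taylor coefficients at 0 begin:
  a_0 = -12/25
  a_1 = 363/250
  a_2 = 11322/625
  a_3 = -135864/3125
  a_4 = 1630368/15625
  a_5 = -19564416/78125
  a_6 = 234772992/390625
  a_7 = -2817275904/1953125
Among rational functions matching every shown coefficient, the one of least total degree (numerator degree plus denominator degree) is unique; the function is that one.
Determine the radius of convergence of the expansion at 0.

The radius of convergence is 5/12.

No rational of total degree below 3 reproduces all 8 coefficients; solving the [2/1] Pade equations on them gives f(d) = (9*d**2 + d/8 - 1/5)/(d + 5/12), whose expansion matches every shown term.
Denominator factor (d + 5/12): pole of order 1 at -5/12, modulus 5/12.
The radius of convergence is the smallest modulus among the singular points: 5/12.


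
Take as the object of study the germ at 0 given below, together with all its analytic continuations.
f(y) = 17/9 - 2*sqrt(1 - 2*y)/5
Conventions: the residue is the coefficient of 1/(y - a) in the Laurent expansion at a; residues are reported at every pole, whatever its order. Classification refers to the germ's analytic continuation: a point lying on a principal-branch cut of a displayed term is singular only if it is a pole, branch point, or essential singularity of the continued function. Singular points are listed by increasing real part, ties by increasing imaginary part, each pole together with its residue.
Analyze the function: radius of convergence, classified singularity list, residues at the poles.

Branch term (-2/5)*sqrt(1 - y/(1/2)): its argument vanishes at y = 1/2, a square-root branch point, modulus 1/2.
The radius of convergence is the smallest modulus among the singular points: 1/2.

Radius of convergence at 0: 1/2.
At 1/2: an algebraic (square-root) branch point.


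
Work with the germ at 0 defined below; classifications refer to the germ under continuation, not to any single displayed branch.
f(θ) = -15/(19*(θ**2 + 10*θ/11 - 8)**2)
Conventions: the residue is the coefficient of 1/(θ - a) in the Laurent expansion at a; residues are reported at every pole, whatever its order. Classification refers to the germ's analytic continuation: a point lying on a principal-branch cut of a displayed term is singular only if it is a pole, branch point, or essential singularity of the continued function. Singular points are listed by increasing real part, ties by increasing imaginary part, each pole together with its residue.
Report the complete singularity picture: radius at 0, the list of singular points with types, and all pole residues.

Denominator factor (θ**2 + 10*θ/11 - 8)^2: discriminant 3972/121, real irrational roots -5/11 + (1/11)*sqrt(993) and -5/11 - (1/11)*sqrt(993); poles of order 2, moduli -5/11 + (1/11)*sqrt(993) and 5/11 + (1/11)*sqrt(993).
The radius of convergence is the smallest modulus among the singular points: -5/11 + (1/11)*sqrt(993).
The factor θ**2 + 10*θ/11 - 8 splits as (θ - a)(θ - a') with a = -5/11 - (1/11)*sqrt(993), a' = -5/11 + (1/11)*sqrt(993). At the order-2 pole a set g(θ) = (θ - a)^2*f(θ) = [-15/19] / (θ - a')^2.
Order-2 pole: residue = g'(a); g'(-5/11 - (1/11)*sqrt(993)) = -(6655/24979908)*sqrt(993), so the residue is -(6655/24979908)*sqrt(993).
The factor θ**2 + 10*θ/11 - 8 splits as (θ - a)(θ - a') with a = -5/11 + (1/11)*sqrt(993), a' = -5/11 - (1/11)*sqrt(993). At the order-2 pole a set g(θ) = (θ - a)^2*f(θ) = [-15/19] / (θ - a')^2.
Order-2 pole: residue = g'(a); g'(-5/11 + (1/11)*sqrt(993)) = (6655/24979908)*sqrt(993), so the residue is (6655/24979908)*sqrt(993).
List the singular points by increasing real part (a conjugate pair: the negative imaginary part first).

Radius of convergence at 0: -5/11 + (1/11)*sqrt(993).
At -5/11 - (1/11)*sqrt(993): a pole of order 2; residue -(6655/24979908)*sqrt(993).
At -5/11 + (1/11)*sqrt(993): a pole of order 2; residue (6655/24979908)*sqrt(993).


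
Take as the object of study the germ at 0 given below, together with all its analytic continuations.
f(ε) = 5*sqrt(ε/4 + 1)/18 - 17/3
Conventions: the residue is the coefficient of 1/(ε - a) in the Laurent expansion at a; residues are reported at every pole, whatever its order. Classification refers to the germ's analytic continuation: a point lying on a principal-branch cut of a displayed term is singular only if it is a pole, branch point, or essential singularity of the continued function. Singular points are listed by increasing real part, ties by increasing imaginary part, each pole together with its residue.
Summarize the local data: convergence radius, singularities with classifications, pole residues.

Branch term (5/18)*sqrt(1 - ε/(-4)): its argument vanishes at ε = -4, a square-root branch point, modulus 4.
The radius of convergence is the smallest modulus among the singular points: 4.

Radius of convergence at 0: 4.
At -4: an algebraic (square-root) branch point.


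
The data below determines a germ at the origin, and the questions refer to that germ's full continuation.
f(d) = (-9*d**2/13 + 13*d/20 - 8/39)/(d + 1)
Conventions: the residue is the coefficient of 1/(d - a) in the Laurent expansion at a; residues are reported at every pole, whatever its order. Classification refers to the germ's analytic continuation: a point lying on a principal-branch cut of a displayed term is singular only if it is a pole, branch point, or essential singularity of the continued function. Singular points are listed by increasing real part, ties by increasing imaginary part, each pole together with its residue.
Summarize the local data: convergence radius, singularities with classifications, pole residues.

Radius of convergence at 0: 1.
At -1: a pole of order 1; residue -1207/780.

Denominator factor (d + 1): pole of order 1 at -1, modulus 1.
The radius of convergence is the smallest modulus among the singular points: 1.
At the order-1 pole -1 set g(d) = (d - (-1))*f(d) = -9*d**2/13 + 13*d/20 - 8/39.
Simple pole: residue = g(a) at a = -1, which is -1207/780.


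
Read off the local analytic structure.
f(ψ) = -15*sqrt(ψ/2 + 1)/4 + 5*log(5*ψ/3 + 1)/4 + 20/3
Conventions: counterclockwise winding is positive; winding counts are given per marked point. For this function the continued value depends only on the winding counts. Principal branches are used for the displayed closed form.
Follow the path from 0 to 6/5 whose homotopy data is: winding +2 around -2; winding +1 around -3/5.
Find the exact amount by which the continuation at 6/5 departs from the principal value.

Continued minus principal equals (5/2)*pi*i.

The rational part is single-valued and drops out of the difference; each branch term changes only by its own monodromy.
(-15/4)*sqrt(1 - ψ/(-2)): winding +2 is even, the square root returns to the same sheet, contribution 0.
(5/4)*log(1 - ψ/(-3/5)): each positive loop around -3/5 adds 2*pi*i to the log, so winding +1 contributes (5/4)*(1)*2*pi*i = (5/2)*pi*i.
Summing the contributions at ψ = 6/5 gives (5/2)*pi*i.


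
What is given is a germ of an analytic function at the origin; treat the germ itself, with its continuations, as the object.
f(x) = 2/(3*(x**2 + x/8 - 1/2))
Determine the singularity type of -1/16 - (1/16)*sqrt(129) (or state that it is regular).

The denominator factor x**2 + x/8 - 1/2 vanishes at -1/16 - (1/16)*sqrt(129) and appears to the power 1; the numerator there equals 2/3, nonzero, and no other factor vanishes.
Hence a pole whose order is the multiplicity, 1.

The point is a pole of order 1.


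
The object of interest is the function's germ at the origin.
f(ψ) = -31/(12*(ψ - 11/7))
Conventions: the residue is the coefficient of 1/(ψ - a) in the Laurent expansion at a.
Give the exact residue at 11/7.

At the order-1 pole 11/7 set g(ψ) = (ψ - (11/7))*f(ψ) = -31/12.
Simple pole: residue = g(a) at a = 11/7, which is -31/12.

The residue is -31/12.


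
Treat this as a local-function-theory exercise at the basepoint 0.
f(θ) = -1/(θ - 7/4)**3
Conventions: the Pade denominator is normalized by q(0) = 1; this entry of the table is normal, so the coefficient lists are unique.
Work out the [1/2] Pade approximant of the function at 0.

Taylor coefficients needed (expand at 0): a_0 = 64/343, a_1 = 768/2401, a_2 = 6144/16807, a_3 = 40960/117649.
Write the denominator as Q(θ) = 1 + q1*θ + q2*θ^2. Requiring Q*f - P = O(θ^4) with deg P <= 1 kills the coefficients of θ^2..θ^3 in Q*f:
  θ^2: a_2 + q1*a_1 + q2*a_0 = 0, i.e. 6144/16807 + (768/2401)*q1 + (64/343)*q2 = 0.
  θ^3: a_3 + q1*a_2 + q2*a_1 = 0, i.e. 40960/117649 + (6144/16807)*q1 + (768/2401)*q2 = 0.
Solving this linear system: q1 = -32/21, q2 = 32/49.
The numerator is Q*f truncated at degree 1: P0 = a_0 = 64/343; P1 = a_1 + q1*a_0 = 256/7203.

The Pade approximant has numerator coefficients [64/343, 256/7203]; denominator coefficients [1, -32/21, 32/49].


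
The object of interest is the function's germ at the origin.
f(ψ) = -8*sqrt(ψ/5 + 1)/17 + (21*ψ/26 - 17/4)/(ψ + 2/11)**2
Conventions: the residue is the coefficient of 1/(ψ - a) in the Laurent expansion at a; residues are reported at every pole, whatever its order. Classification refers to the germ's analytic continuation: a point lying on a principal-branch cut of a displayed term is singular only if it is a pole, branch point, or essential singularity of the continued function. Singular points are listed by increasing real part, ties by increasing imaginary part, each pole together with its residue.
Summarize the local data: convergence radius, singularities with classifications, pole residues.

Denominator factor (ψ + 2/11)^2: pole of order 2 at -2/11, modulus 2/11.
Branch term (-8/17)*sqrt(1 - ψ/(-5)): its argument vanishes at ψ = -5, a square-root branch point, modulus 5.
The radius of convergence is the smallest modulus among the singular points: 2/11.
The branch term is analytic at -2/11 and contributes nothing to the residue; only the rational part matters.
At the order-2 pole -2/11 set g(ψ) = (ψ - (-2/11))^2*(rational part) = 21*ψ/26 - 17/4.
Order-2 pole: residue = g'(a); g'(-2/11) = 21/26, so the residue is 21/26.
List the singular points by increasing real part (a conjugate pair: the negative imaginary part first).

Radius of convergence at 0: 2/11.
At -5: an algebraic (square-root) branch point.
At -2/11: a pole of order 2; residue 21/26.


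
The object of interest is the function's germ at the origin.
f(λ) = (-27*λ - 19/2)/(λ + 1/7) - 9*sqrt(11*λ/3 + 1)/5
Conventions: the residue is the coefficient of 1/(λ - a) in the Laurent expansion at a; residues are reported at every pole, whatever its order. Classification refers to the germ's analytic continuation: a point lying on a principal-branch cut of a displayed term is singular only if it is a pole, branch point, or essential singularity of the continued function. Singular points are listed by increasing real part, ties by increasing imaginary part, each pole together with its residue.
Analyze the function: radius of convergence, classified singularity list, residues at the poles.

Denominator factor (λ + 1/7): pole of order 1 at -1/7, modulus 1/7.
Branch term (-9/5)*sqrt(1 - λ/(-3/11)): its argument vanishes at λ = -3/11, a square-root branch point, modulus 3/11.
The radius of convergence is the smallest modulus among the singular points: 1/7.
The branch term is analytic at -1/7 and contributes nothing to the residue; only the rational part matters.
At the order-1 pole -1/7 set g(λ) = (λ - (-1/7))*(rational part) = -27*λ - 19/2.
Simple pole: residue = g(a) at a = -1/7, which is -79/14.
List the singular points by increasing real part (a conjugate pair: the negative imaginary part first).

Radius of convergence at 0: 1/7.
At -3/11: an algebraic (square-root) branch point.
At -1/7: a pole of order 1; residue -79/14.


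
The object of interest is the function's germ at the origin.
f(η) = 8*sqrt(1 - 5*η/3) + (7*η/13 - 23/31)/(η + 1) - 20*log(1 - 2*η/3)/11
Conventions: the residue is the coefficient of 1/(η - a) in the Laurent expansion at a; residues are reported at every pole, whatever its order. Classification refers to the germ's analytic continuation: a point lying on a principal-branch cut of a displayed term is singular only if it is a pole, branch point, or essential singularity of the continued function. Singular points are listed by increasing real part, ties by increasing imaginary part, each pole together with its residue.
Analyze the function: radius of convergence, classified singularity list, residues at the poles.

Radius of convergence at 0: 3/5.
At -1: a pole of order 1; residue -516/403.
At 3/5: an algebraic (square-root) branch point.
At 3/2: a logarithmic branch point.

Denominator factor (η + 1): pole of order 1 at -1, modulus 1.
Branch term (-20/11)*log(1 - η/(3/2)): its argument vanishes at η = 3/2, a logarithmic branch point, modulus 3/2.
Branch term (8)*sqrt(1 - η/(3/5)): its argument vanishes at η = 3/5, a square-root branch point, modulus 3/5.
The radius of convergence is the smallest modulus among the singular points: 3/5.
The branch terms are analytic at -1 and contribute nothing to the residue; only the rational part matters.
At the order-1 pole -1 set g(η) = (η - (-1))*(rational part) = 7*η/13 - 23/31.
Simple pole: residue = g(a) at a = -1, which is -516/403.
List the singular points by increasing real part (a conjugate pair: the negative imaginary part first).


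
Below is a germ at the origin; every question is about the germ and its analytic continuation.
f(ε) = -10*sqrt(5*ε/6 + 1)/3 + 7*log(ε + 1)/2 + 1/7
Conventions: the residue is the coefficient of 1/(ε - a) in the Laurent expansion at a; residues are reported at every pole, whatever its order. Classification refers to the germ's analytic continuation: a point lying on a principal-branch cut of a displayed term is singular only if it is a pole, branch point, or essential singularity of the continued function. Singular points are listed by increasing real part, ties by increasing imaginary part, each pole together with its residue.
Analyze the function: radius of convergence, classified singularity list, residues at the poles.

Branch term (7/2)*log(1 - ε/(-1)): its argument vanishes at ε = -1, a logarithmic branch point, modulus 1.
Branch term (-10/3)*sqrt(1 - ε/(-6/5)): its argument vanishes at ε = -6/5, a square-root branch point, modulus 6/5.
The radius of convergence is the smallest modulus among the singular points: 1.
List the singular points by increasing real part (a conjugate pair: the negative imaginary part first).

Radius of convergence at 0: 1.
At -6/5: an algebraic (square-root) branch point.
At -1: a logarithmic branch point.


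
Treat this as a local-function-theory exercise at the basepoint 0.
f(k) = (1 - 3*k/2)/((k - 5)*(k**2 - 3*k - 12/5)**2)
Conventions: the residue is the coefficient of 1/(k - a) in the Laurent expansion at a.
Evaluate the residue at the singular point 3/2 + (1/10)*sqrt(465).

The residue is 325/5776 + (125315/49956624)*sqrt(465).


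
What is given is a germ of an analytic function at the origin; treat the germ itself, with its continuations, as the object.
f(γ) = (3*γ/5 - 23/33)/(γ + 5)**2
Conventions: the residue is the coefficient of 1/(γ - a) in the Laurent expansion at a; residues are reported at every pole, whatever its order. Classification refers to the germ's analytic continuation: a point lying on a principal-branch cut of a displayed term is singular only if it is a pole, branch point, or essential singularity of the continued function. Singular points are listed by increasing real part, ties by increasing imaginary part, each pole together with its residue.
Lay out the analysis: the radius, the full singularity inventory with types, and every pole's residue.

Radius of convergence at 0: 5.
At -5: a pole of order 2; residue 3/5.

Denominator factor (γ + 5)^2: pole of order 2 at -5, modulus 5.
The radius of convergence is the smallest modulus among the singular points: 5.
At the order-2 pole -5 set g(γ) = (γ - (-5))^2*f(γ) = 3*γ/5 - 23/33.
Order-2 pole: residue = g'(a); g'(-5) = 3/5, so the residue is 3/5.
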